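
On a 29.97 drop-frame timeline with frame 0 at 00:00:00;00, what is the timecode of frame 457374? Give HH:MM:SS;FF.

04:14:21;02

Ten DF minutes hold 17982 frames, so frame 457374 lies in block 25 (frames 449550–467531) with 7824 frames into that block.
The block's first minute is 1800 frames and the rest 1798 each; 7824 frames reaches minute 4, so 25 × 18 + 4 × 2 = 458 labels have been skipped so far.
Adding those back, label number 457374 + 458 = 457832 at 30 labels/s is 15261 s + 2 f = 4 h 14 min 21 s frame 2, i.e. 04:14:21;02.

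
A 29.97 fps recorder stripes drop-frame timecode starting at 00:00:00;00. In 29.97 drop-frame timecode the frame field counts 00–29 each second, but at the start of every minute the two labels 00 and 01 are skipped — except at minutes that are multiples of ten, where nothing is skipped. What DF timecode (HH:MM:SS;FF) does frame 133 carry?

Each 10-minute DF block holds 10 × 60 × 30 − 9 × 2 = 17982 frames. 133 ÷ 17982 → 0 full blocks, remainder 133.
Within the partial block the first minute is 1800 frames and each further minute 1798, so 0 further minute boundaries passed. Total skipped labels = 18 × 0 + 2 × 0 = 0.
Non-drop label index = 133 + 0 = 133; at 30 labels/s that is 00:00:04:13, i.e. DF 00:00:04;13.

00:00:04;13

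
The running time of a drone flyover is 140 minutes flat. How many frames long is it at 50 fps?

420000 frames

140 min = 8400 s.
Frames = 8400 × 50 = 420000.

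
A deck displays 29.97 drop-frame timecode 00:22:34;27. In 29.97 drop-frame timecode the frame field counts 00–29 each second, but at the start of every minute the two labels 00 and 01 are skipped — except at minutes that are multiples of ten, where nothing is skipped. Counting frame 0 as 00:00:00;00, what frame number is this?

Complete 10-minute blocks: 2, each 17982 frames → 35964.
Remaining 2 whole minutes in the current block: 1800 + 1 × 1798 = 3598 frames.
Within the current minute: 34 × 30 + 27 − 2 = 1045 (labels ;00/;01 skipped at this minute). Total = 35964 + 3598 + 1045 = 40607.

40607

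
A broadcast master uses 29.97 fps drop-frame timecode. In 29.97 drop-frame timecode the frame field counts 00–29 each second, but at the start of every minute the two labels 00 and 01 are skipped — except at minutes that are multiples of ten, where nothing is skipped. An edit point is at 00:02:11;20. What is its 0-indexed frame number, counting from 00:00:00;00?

Complete 10-minute blocks: 0, each 17982 frames → 0.
Remaining 2 whole minutes in the current block: 1800 + 1 × 1798 = 3598 frames.
Within the current minute: 11 × 30 + 20 − 2 = 348 (labels ;00/;01 skipped at this minute). Total = 0 + 3598 + 348 = 3946.

3946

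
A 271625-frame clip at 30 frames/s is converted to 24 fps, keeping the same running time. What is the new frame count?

217300 frames

Target frames = source frames × (target rate / source rate) = 271625 × (24)/(30) = 271625 × 4/5 = 217300.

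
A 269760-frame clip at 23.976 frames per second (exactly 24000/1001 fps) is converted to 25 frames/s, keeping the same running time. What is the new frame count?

281281 frames

Target frames = source frames × (target rate / source rate) = 269760 × (25)/(24000/1001) = 269760 × 1001/960 = 281281.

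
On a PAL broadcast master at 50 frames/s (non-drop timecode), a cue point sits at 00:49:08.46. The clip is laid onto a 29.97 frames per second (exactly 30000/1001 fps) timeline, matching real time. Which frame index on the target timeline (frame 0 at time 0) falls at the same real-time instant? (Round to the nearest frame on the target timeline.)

frame 88379

Source frame index: (0×3600 + 49×60 + 8) × 50 + 46 = 147446.
Real time: 147446 / (50) = 73723/25 s.
Target frame: (73723/25) × (30000/1001) = 6805200/77 ≈ 88379.221 → 88379.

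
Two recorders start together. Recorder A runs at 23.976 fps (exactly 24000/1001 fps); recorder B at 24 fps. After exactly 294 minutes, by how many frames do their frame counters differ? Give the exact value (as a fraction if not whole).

60480/143 frames

294 min = 17640 s.
A emits 24000/1001 × 17640 = 60480000/143 frames; B emits 24 × 17640 = 423360.
Difference = 60480/143 frames (≈ 422.9371); B is ahead of A.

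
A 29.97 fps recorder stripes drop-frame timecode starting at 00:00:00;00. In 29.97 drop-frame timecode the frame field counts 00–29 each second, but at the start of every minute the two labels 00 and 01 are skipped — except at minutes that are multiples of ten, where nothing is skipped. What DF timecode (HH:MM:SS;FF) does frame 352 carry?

00:00:11;22

Each 10-minute DF block holds 10 × 60 × 30 − 9 × 2 = 17982 frames. 352 ÷ 17982 → 0 full blocks, remainder 352.
Within the partial block the first minute is 1800 frames and each further minute 1798, so 0 further minute boundaries passed. Total skipped labels = 18 × 0 + 2 × 0 = 0.
Non-drop label index = 352 + 0 = 352; at 30 labels/s that is 00:00:11:22, i.e. DF 00:00:11;22.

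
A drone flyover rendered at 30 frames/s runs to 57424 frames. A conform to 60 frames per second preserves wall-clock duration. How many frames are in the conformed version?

114848 frames

Target frames = source frames × (target rate / source rate) = 57424 × (60)/(30) = 57424 × 2 = 114848.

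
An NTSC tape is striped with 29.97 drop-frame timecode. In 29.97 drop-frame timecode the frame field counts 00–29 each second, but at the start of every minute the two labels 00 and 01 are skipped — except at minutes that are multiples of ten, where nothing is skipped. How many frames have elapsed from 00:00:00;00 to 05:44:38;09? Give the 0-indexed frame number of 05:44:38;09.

Complete 10-minute blocks: 34, each 17982 frames → 611388.
Remaining 4 whole minutes in the current block: 1800 + 3 × 1798 = 7194 frames.
Within the current minute: 38 × 30 + 9 − 2 = 1147 (labels ;00/;01 skipped at this minute). Total = 611388 + 7194 + 1147 = 619729.

619729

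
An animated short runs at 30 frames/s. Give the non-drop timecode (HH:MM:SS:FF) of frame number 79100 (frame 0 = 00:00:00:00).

00:43:56:20

79100 ÷ 30 = 2636 full seconds, remainder 20 frames.
2636 s = 0 h 43 min 56 s.
Timecode: 00:43:56:20.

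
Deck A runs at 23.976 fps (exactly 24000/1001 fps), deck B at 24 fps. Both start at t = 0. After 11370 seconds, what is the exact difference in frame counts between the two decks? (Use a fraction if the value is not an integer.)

A emits 24000/1001 × 11370 = 272880000/1001 frames; B emits 24 × 11370 = 272880.
Difference = 272880/1001 frames (≈ 272.6074); B is ahead of A.

272880/1001 frames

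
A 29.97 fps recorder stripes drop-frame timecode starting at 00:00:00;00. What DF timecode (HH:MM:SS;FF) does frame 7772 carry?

00:04:19;10

Each 10-minute DF block holds 10 × 60 × 30 − 9 × 2 = 17982 frames. 7772 ÷ 17982 → 0 full blocks, remainder 7772.
Within the partial block the first minute is 1800 frames and each further minute 1798, so 4 further minute boundaries passed. Total skipped labels = 18 × 0 + 2 × 4 = 8.
Non-drop label index = 7772 + 8 = 7780; at 30 labels/s that is 00:04:19:10, i.e. DF 00:04:19;10.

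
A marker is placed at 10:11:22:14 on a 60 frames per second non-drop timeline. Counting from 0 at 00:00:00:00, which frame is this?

Total seconds to the label: (10 × 3600 + 11 × 60 + 22) = 36682.
Frame index = 36682 × 60 + 14 = 2200934.

frame 2200934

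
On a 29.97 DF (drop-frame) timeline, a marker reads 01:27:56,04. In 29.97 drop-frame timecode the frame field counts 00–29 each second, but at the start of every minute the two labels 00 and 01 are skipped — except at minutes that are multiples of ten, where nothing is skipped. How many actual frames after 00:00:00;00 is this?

As if non-drop at 30 labels/s: (1 × 3600 + 27 × 60 + 56) × 30 + 4 = 158284.
Minute boundaries passed: 87; those not divisible by 10: 87 − 8 = 79; dropped labels = 2 × 79 = 158.
Actual frame index = 158284 − 158 = 158126.

158126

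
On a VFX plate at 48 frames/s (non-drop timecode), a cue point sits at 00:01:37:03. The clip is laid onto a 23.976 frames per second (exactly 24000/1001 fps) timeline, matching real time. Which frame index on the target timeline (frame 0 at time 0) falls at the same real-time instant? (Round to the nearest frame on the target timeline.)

Source frame index: (0×3600 + 1×60 + 37) × 48 + 3 = 4659.
Real time: 4659 / (48) = 1553/16 s.
Target frame: (1553/16) × (24000/1001) = 2329500/1001 ≈ 2327.173 → 2327.

frame 2327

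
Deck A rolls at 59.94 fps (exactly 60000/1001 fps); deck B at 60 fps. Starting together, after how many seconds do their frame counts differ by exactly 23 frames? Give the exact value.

The gap grows by |60 − 60000/1001| = 60/1001 frames per second.
Time for a 23-frame gap: 23 ÷ (60/1001) = 23023/60 s.

23023/60 seconds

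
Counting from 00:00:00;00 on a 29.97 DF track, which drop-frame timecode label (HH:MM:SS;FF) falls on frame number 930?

Ten DF minutes hold 17982 frames, so frame 930 lies in block 0 (frames 0–17981) with 930 frames into that block.
The block's first minute is 1800 frames and the rest 1798 each; 930 frames reaches minute 0, so 0 × 18 + 0 × 2 = 0 labels have been skipped so far.
Adding those back, label number 930 + 0 = 930 at 30 labels/s is 31 s + 0 f = 0 h 0 min 31 s frame 0, i.e. 00:00:31;00.

00:00:31;00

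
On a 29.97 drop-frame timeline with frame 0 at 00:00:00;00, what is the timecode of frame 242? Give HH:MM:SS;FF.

00:00:08;02

Each 10-minute DF block holds 10 × 60 × 30 − 9 × 2 = 17982 frames. 242 ÷ 17982 → 0 full blocks, remainder 242.
Within the partial block the first minute is 1800 frames and each further minute 1798, so 0 further minute boundaries passed. Total skipped labels = 18 × 0 + 2 × 0 = 0.
Non-drop label index = 242 + 0 = 242; at 30 labels/s that is 00:00:08:02, i.e. DF 00:00:08;02.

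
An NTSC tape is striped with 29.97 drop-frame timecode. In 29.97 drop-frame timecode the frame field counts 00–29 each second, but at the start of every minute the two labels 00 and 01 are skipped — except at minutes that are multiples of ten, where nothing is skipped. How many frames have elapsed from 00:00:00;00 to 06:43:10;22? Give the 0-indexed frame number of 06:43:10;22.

724996

Complete 10-minute blocks: 40, each 17982 frames → 719280.
Remaining 3 whole minutes in the current block: 1800 + 2 × 1798 = 5396 frames.
Within the current minute: 10 × 30 + 22 − 2 = 320 (labels ;00/;01 skipped at this minute). Total = 719280 + 5396 + 320 = 724996.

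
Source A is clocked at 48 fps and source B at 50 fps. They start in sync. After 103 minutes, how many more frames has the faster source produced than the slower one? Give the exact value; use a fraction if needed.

12360 frames

103 min = 6180 s.
A emits 48 × 6180 = 296640 frames; B emits 50 × 6180 = 309000.
Difference = 12360 frames; B is ahead of A.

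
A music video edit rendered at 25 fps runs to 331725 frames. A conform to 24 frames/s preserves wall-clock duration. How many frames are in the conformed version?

Target frames = source frames × (target rate / source rate) = 331725 × (24)/(25) = 331725 × 24/25 = 318456.

318456 frames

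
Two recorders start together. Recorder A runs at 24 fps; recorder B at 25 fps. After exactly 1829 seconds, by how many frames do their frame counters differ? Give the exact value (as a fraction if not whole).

1829 frames

A emits 24 × 1829 = 43896 frames; B emits 25 × 1829 = 45725.
Difference = 1829 frames; B is ahead of A.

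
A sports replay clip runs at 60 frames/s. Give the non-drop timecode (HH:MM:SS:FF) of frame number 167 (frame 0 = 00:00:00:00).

167 ÷ 60 = 2 full seconds, remainder 47 frames.
2 s = 0 h 0 min 2 s.
Timecode: 00:00:02:47.

00:00:02:47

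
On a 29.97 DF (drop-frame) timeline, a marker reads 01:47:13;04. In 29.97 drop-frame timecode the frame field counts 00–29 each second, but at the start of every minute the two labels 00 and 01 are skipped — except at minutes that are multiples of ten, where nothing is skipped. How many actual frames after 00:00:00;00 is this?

192800

As if non-drop at 30 labels/s: (1 × 3600 + 47 × 60 + 13) × 30 + 4 = 192994.
Minute boundaries passed: 107; those not divisible by 10: 107 − 10 = 97; dropped labels = 2 × 97 = 194.
Actual frame index = 192994 − 194 = 192800.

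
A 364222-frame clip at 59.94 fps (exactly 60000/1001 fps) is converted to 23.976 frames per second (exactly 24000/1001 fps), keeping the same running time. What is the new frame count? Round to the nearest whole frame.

Frames at target rate = 364222 × (24000/1001) / (60000/1001) = 728444/5 ≈ 145688.800.
Nearest whole frame: 145689.

145689 frames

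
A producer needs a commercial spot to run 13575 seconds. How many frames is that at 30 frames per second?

Frames = 13575 × 30 = 407250.

407250 frames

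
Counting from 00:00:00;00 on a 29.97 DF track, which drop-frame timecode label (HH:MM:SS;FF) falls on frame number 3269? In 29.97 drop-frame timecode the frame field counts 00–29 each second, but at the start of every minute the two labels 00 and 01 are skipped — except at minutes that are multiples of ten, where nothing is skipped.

Each 10-minute DF block holds 10 × 60 × 30 − 9 × 2 = 17982 frames. 3269 ÷ 17982 → 0 full blocks, remainder 3269.
Within the partial block the first minute is 1800 frames and each further minute 1798, so 1 further minute boundary passed. Total skipped labels = 18 × 0 + 2 × 1 = 2.
Non-drop label index = 3269 + 2 = 3271; at 30 labels/s that is 00:01:49:01, i.e. DF 00:01:49;01.

00:01:49;01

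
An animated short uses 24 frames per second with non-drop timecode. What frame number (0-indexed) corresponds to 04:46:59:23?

Total seconds to the label: (4 × 3600 + 46 × 60 + 59) = 17219.
Frame index = 17219 × 24 + 23 = 413279.

413279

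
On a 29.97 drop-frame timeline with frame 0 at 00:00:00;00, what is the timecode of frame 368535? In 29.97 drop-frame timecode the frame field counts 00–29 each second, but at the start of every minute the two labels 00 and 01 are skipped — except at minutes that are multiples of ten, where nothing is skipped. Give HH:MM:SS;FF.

Ten DF minutes hold 17982 frames, so frame 368535 lies in block 20 (frames 359640–377621) with 8895 frames into that block.
The block's first minute is 1800 frames and the rest 1798 each; 8895 frames reaches minute 4, so 20 × 18 + 4 × 2 = 368 labels have been skipped so far.
Adding those back, label number 368535 + 368 = 368903 at 30 labels/s is 12296 s + 23 f = 3 h 24 min 56 s frame 23, i.e. 03:24:56;23.

03:24:56;23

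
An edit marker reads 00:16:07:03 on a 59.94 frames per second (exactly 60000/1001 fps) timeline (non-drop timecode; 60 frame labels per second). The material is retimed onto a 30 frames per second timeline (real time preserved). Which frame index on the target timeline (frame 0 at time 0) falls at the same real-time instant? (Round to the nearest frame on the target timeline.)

frame 29041

Source frame index: (0×3600 + 16×60 + 7) × 60 + 3 = 58023.
Real time: 58023 / (60000/1001) = 19360341/20000 s.
Target frame: (19360341/20000) × (30) = 58081023/2000 ≈ 29040.512 → 29041.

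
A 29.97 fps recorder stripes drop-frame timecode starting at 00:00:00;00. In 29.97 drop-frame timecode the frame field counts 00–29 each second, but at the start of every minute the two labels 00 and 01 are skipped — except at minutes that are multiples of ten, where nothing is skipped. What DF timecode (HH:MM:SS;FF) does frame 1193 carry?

Ten DF minutes hold 17982 frames, so frame 1193 lies in block 0 (frames 0–17981) with 1193 frames into that block.
The block's first minute is 1800 frames and the rest 1798 each; 1193 frames reaches minute 0, so 0 × 18 + 0 × 2 = 0 labels have been skipped so far.
Adding those back, label number 1193 + 0 = 1193 at 30 labels/s is 39 s + 23 f = 0 h 0 min 39 s frame 23, i.e. 00:00:39;23.

00:00:39;23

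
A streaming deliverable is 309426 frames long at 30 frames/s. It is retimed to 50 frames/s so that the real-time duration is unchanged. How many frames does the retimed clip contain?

Target frames = source frames × (target rate / source rate) = 309426 × (50)/(30) = 309426 × 5/3 = 515710.

515710 frames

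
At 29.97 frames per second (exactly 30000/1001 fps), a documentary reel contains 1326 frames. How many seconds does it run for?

44.2442 seconds

Running time = 1326 / (30000/1001) = 44.2442 s.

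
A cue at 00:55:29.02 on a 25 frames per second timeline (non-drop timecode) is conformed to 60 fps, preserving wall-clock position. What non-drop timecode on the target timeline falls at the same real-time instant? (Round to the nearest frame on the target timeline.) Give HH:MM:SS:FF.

Source frame index: (0×3600 + 55×60 + 29) × 25 + 2 = 83227.
Real time: 83227 / (25) = 83227/25 s.
Target frame: (83227/25) × (60) = 998724/5 ≈ 199744.800 → 199745.
At 60 labels/s: frame 199745 → 00:55:29:05.

00:55:29:05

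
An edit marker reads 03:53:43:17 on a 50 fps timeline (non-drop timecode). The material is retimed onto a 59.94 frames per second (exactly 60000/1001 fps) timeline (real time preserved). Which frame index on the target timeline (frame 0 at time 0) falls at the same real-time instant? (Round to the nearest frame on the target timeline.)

Source frame index: (3×3600 + 53×60 + 43) × 50 + 17 = 701167.
Real time: 701167 / (50) = 701167/50 s.
Target frame: (701167/50) × (60000/1001) = 841400400/1001 ≈ 840559.840 → 840560.

frame 840560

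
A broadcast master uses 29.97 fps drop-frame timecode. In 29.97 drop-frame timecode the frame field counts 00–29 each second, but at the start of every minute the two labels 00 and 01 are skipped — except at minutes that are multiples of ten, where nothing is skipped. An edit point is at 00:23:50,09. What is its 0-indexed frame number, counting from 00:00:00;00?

Complete 10-minute blocks: 2, each 17982 frames → 35964.
Remaining 3 whole minutes in the current block: 1800 + 2 × 1798 = 5396 frames.
Within the current minute: 50 × 30 + 9 − 2 = 1507 (labels ;00/;01 skipped at this minute). Total = 35964 + 5396 + 1507 = 42867.

42867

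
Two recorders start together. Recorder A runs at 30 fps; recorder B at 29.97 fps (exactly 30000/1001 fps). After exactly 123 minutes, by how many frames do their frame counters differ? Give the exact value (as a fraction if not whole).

123 min = 7380 s.
A emits 30 × 7380 = 221400 frames; B emits 30000/1001 × 7380 = 221400000/1001.
Difference = 221400/1001 frames (≈ 221.1788); B is behind A.

221400/1001 frames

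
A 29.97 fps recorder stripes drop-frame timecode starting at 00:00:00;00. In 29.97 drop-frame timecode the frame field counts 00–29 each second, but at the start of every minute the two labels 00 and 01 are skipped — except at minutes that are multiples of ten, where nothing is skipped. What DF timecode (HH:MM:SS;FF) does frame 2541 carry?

00:01:24;23

Each 10-minute DF block holds 10 × 60 × 30 − 9 × 2 = 17982 frames. 2541 ÷ 17982 → 0 full blocks, remainder 2541.
Within the partial block the first minute is 1800 frames and each further minute 1798, so 1 further minute boundary passed. Total skipped labels = 18 × 0 + 2 × 1 = 2.
Non-drop label index = 2541 + 2 = 2543; at 30 labels/s that is 00:01:24:23, i.e. DF 00:01:24;23.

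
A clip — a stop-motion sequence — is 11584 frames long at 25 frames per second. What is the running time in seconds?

463.36 seconds

Running time = 11584 / (25) = 463.36 s.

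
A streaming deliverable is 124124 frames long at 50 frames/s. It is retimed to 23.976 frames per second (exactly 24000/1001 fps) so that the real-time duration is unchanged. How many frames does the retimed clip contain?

59520 frames

Target frames = source frames × (target rate / source rate) = 124124 × (24000/1001)/(50) = 124124 × 480/1001 = 59520.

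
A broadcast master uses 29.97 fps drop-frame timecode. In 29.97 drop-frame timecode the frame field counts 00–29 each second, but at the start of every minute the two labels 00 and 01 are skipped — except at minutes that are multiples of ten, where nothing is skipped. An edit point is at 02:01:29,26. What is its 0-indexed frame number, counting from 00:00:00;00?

As if non-drop at 30 labels/s: (2 × 3600 + 1 × 60 + 29) × 30 + 26 = 218696.
Minute boundaries passed: 121; those not divisible by 10: 121 − 12 = 109; dropped labels = 2 × 109 = 218.
Actual frame index = 218696 − 218 = 218478.

218478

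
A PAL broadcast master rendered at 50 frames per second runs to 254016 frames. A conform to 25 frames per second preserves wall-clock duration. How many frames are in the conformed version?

Frames at target rate = 254016 × (25) / (50) = 127008.

127008 frames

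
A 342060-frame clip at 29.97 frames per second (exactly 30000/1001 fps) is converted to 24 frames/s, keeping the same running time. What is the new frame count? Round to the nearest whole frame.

273922 frames

Frames at target rate = 342060 × (24) / (30000/1001) = 34240206/125 ≈ 273921.648.
Nearest whole frame: 273922.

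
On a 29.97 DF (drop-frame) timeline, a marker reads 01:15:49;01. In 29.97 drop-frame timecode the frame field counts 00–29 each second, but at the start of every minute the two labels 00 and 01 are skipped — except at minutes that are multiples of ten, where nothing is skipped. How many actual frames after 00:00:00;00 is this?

As if non-drop at 30 labels/s: (1 × 3600 + 15 × 60 + 49) × 30 + 1 = 136471.
Minute boundaries passed: 75; those not divisible by 10: 75 − 7 = 68; dropped labels = 2 × 68 = 136.
Actual frame index = 136471 − 136 = 136335.

136335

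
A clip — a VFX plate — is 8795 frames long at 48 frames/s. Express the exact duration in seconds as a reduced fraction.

Running time = 8795 ÷ (48) = 8795 × 1/48 = 8795/48 s.

8795/48 seconds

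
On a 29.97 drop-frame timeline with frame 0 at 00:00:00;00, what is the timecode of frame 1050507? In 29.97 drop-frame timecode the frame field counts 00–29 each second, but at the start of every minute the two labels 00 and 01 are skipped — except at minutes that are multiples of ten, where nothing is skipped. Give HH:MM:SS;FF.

Each 10-minute DF block holds 10 × 60 × 30 − 9 × 2 = 17982 frames. 1050507 ÷ 17982 → 58 full blocks, remainder 7551.
Within the partial block the first minute is 1800 frames and each further minute 1798, so 4 further minute boundaries passed. Total skipped labels = 18 × 58 + 2 × 4 = 1052.
Non-drop label index = 1050507 + 1052 = 1051559; at 30 labels/s that is 09:44:11:29, i.e. DF 09:44:11;29.

09:44:11;29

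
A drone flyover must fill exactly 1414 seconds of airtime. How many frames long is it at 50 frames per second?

Frames = 1414 × 50 = 70700.

70700 frames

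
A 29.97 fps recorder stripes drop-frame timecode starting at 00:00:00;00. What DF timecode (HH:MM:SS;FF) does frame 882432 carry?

Ten DF minutes hold 17982 frames, so frame 882432 lies in block 49 (frames 881118–899099) with 1314 frames into that block.
The block's first minute is 1800 frames and the rest 1798 each; 1314 frames reaches minute 0, so 49 × 18 + 0 × 2 = 882 labels have been skipped so far.
Adding those back, label number 882432 + 882 = 883314 at 30 labels/s is 29443 s + 24 f = 8 h 10 min 43 s frame 24, i.e. 08:10:43;24.

08:10:43;24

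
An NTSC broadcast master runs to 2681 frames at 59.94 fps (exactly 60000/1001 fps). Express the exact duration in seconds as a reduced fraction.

2683681/60000 seconds

Running time = 2681 ÷ (60000/1001) = 2681 × 1001/60000 = 2683681/60000 s.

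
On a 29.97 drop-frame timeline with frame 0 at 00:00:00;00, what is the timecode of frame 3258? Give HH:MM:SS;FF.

Ten DF minutes hold 17982 frames, so frame 3258 lies in block 0 (frames 0–17981) with 3258 frames into that block.
The block's first minute is 1800 frames and the rest 1798 each; 3258 frames reaches minute 1, so 0 × 18 + 1 × 2 = 2 labels have been skipped so far.
Adding those back, label number 3258 + 2 = 3260 at 30 labels/s is 108 s + 20 f = 0 h 1 min 48 s frame 20, i.e. 00:01:48;20.

00:01:48;20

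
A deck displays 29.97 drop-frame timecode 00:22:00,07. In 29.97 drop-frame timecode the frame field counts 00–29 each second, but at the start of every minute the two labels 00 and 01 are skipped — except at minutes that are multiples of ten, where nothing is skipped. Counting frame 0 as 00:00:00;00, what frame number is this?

39567

Complete 10-minute blocks: 2, each 17982 frames → 35964.
Remaining 2 whole minutes in the current block: 1800 + 1 × 1798 = 3598 frames.
Within the current minute: 0 × 30 + 7 − 2 = 5 (labels ;00/;01 skipped at this minute). Total = 35964 + 3598 + 5 = 39567.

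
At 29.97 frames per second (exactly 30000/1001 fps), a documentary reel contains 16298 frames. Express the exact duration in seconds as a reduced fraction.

8157149/15000 seconds

Running time = 16298 ÷ (30000/1001) = 16298 × 1001/30000 = 8157149/15000 s.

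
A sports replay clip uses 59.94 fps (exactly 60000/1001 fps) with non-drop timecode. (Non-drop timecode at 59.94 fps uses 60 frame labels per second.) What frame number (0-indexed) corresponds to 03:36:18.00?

Total seconds to the label: (3 × 3600 + 36 × 60 + 18) = 12978.
Frame index = 12978 × 60 + 0 = 778680.

778680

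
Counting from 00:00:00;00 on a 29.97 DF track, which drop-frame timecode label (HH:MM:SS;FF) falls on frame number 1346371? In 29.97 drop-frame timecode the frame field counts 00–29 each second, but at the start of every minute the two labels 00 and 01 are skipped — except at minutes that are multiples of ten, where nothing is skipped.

Each 10-minute DF block holds 10 × 60 × 30 − 9 × 2 = 17982 frames. 1346371 ÷ 17982 → 74 full blocks, remainder 15703.
Within the partial block the first minute is 1800 frames and each further minute 1798, so 8 further minute boundaries passed. Total skipped labels = 18 × 74 + 2 × 8 = 1348.
Non-drop label index = 1346371 + 1348 = 1347719; at 30 labels/s that is 12:28:43:29, i.e. DF 12:28:43;29.

12:28:43;29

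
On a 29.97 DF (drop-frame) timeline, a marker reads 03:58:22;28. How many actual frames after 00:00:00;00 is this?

Complete 10-minute blocks: 23, each 17982 frames → 413586.
Remaining 8 whole minutes in the current block: 1800 + 7 × 1798 = 14386 frames.
Within the current minute: 22 × 30 + 28 − 2 = 686 (labels ;00/;01 skipped at this minute). Total = 413586 + 14386 + 686 = 428658.

428658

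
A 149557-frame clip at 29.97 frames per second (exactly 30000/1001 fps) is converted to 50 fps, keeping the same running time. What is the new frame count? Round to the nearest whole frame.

Frames at target rate = 149557 × (50) / (30000/1001) = 149706557/600 ≈ 249510.928.
Nearest whole frame: 249511.

249511 frames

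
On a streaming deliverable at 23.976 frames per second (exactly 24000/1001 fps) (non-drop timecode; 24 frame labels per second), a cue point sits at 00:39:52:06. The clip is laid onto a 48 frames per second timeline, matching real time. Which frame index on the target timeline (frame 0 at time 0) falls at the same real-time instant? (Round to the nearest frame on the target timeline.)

Source frame index: (0×3600 + 39×60 + 52) × 24 + 6 = 57414.
Real time: 57414 / (24000/1001) = 9578569/4000 s.
Target frame: (9578569/4000) × (48) = 28735707/250 ≈ 114942.828 → 114943.

frame 114943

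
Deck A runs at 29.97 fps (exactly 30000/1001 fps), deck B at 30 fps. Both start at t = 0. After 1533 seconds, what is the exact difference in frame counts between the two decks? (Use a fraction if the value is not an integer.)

6570/143 frames

A emits 30000/1001 × 1533 = 6570000/143 frames; B emits 30 × 1533 = 45990.
Difference = 6570/143 frames (≈ 45.9441); B is ahead of A.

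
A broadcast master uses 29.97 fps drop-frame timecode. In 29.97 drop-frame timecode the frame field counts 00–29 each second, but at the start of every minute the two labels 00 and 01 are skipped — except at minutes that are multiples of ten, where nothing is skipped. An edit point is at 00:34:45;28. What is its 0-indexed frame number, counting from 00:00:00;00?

Complete 10-minute blocks: 3, each 17982 frames → 53946.
Remaining 4 whole minutes in the current block: 1800 + 3 × 1798 = 7194 frames.
Within the current minute: 45 × 30 + 28 − 2 = 1376 (labels ;00/;01 skipped at this minute). Total = 53946 + 7194 + 1376 = 62516.

62516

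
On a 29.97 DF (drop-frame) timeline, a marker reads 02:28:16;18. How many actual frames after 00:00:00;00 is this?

266630

Complete 10-minute blocks: 14, each 17982 frames → 251748.
Remaining 8 whole minutes in the current block: 1800 + 7 × 1798 = 14386 frames.
Within the current minute: 16 × 30 + 18 − 2 = 496 (labels ;00/;01 skipped at this minute). Total = 251748 + 14386 + 496 = 266630.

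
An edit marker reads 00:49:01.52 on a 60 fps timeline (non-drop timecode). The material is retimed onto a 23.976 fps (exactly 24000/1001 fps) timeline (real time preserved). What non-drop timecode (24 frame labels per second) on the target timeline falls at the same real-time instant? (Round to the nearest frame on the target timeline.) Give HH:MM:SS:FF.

00:48:58:22

Source frame index: (0×3600 + 49×60 + 1) × 60 + 52 = 176512.
Real time: 176512 / (60) = 44128/15 s.
Target frame: (44128/15) × (24000/1001) = 10086400/143 ≈ 70534.266 → 70534.
At 24 labels/s: frame 70534 → 00:48:58:22.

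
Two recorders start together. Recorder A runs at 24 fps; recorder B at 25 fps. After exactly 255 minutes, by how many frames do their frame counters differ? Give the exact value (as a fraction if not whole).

255 min = 15300 s.
A emits 24 × 15300 = 367200 frames; B emits 25 × 15300 = 382500.
Difference = 15300 frames; B is ahead of A.

15300 frames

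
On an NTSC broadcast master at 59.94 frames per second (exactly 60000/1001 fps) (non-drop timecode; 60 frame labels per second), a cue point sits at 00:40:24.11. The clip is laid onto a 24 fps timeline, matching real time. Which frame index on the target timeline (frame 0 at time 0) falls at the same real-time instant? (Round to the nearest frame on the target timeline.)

frame 58239

Source frame index: (0×3600 + 40×60 + 24) × 60 + 11 = 145451.
Real time: 145451 / (60000/1001) = 145596451/60000 s.
Target frame: (145596451/60000) × (24) = 145596451/2500 ≈ 58238.580 → 58239.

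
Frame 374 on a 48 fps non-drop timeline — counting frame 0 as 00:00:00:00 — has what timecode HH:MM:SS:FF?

00:00:07:38

374 ÷ 48 = 7 full seconds, remainder 38 frames.
7 s = 0 h 0 min 7 s.
Timecode: 00:00:07:38.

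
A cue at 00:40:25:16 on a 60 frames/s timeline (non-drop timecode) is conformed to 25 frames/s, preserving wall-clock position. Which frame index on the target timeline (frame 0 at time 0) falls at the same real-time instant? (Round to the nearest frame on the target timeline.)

Source frame index: (0×3600 + 40×60 + 25) × 60 + 16 = 145516.
Real time: 145516 / (60) = 36379/15 s.
Target frame: (36379/15) × (25) = 181895/3 ≈ 60631.667 → 60632.

frame 60632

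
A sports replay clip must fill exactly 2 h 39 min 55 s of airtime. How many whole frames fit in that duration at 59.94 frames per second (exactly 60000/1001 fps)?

575124 frames

2 h 39 min 55 s = 9595 s.
Frames = 9595 × 60000/1001 = 575700000/1001 ≈ 575124.8751.
Complete frames: 575124.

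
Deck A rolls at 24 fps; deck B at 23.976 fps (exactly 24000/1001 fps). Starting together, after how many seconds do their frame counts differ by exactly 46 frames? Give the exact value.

The gap grows by |24000/1001 − 24| = 24/1001 frames per second.
Time for a 46-frame gap: 46 ÷ (24/1001) = 23023/12 s.

23023/12 seconds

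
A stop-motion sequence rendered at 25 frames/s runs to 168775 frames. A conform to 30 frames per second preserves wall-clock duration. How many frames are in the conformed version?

202530 frames

Target frames = source frames × (target rate / source rate) = 168775 × (30)/(25) = 168775 × 6/5 = 202530.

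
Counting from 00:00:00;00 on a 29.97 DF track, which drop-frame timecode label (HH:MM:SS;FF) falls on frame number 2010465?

Ten DF minutes hold 17982 frames, so frame 2010465 lies in block 111 (frames 1996002–2013983) with 14463 frames into that block.
The block's first minute is 1800 frames and the rest 1798 each; 14463 frames reaches minute 8, so 111 × 18 + 8 × 2 = 2014 labels have been skipped so far.
Adding those back, label number 2010465 + 2014 = 2012479 at 30 labels/s is 67082 s + 19 f = 18 h 38 min 2 s frame 19, i.e. 18:38:02;19.

18:38:02;19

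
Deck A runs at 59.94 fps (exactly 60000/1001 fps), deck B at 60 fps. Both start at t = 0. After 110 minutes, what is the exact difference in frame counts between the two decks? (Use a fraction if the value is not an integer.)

110 min = 6600 s.
A emits 60000/1001 × 6600 = 36000000/91 frames; B emits 60 × 6600 = 396000.
Difference = 36000/91 frames (≈ 395.6044); B is ahead of A.

36000/91 frames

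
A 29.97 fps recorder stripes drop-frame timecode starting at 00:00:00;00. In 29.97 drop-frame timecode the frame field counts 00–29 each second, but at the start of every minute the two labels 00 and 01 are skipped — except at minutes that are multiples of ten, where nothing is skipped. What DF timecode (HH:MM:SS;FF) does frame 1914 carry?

Ten DF minutes hold 17982 frames, so frame 1914 lies in block 0 (frames 0–17981) with 1914 frames into that block.
The block's first minute is 1800 frames and the rest 1798 each; 1914 frames reaches minute 1, so 0 × 18 + 1 × 2 = 2 labels have been skipped so far.
Adding those back, label number 1914 + 2 = 1916 at 30 labels/s is 63 s + 26 f = 0 h 1 min 3 s frame 26, i.e. 00:01:03;26.

00:01:03;26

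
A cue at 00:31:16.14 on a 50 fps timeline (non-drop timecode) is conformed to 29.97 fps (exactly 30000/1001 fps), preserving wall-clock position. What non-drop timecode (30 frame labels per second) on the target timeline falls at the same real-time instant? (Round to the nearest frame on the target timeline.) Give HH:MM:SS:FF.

Source frame index: (0×3600 + 31×60 + 16) × 50 + 14 = 93814.
Real time: 93814 / (50) = 46907/25 s.
Target frame: (46907/25) × (30000/1001) = 8041200/143 ≈ 56232.168 → 56232.
At 30 labels/s: frame 56232 → 00:31:14:12.

00:31:14:12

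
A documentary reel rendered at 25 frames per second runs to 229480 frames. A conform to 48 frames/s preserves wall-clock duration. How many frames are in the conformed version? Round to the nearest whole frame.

440602 frames

Frames at target rate = 229480 × (48) / (25) = 2203008/5 ≈ 440601.600.
Nearest whole frame: 440602.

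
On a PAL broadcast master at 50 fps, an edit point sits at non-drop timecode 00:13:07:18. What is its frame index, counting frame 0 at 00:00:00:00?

frame 39368

Total seconds to the label: (0 × 3600 + 13 × 60 + 7) = 787.
Frame index = 787 × 50 + 18 = 39368.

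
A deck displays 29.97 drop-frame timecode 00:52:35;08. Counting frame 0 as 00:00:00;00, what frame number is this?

As if non-drop at 30 labels/s: (0 × 3600 + 52 × 60 + 35) × 30 + 8 = 94658.
Minute boundaries passed: 52; those not divisible by 10: 52 − 5 = 47; dropped labels = 2 × 47 = 94.
Actual frame index = 94658 − 94 = 94564.

94564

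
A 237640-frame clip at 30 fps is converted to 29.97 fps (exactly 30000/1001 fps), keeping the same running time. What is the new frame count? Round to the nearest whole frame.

Frames at target rate = 237640 × (30000/1001) / (30) = 18280000/77 ≈ 237402.597.
Nearest whole frame: 237403.

237403 frames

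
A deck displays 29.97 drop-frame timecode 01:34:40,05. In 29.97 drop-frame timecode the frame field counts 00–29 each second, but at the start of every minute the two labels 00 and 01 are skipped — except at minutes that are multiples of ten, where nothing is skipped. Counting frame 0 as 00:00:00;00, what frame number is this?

170235

As if non-drop at 30 labels/s: (1 × 3600 + 34 × 60 + 40) × 30 + 5 = 170405.
Minute boundaries passed: 94; those not divisible by 10: 94 − 9 = 85; dropped labels = 2 × 85 = 170.
Actual frame index = 170405 − 170 = 170235.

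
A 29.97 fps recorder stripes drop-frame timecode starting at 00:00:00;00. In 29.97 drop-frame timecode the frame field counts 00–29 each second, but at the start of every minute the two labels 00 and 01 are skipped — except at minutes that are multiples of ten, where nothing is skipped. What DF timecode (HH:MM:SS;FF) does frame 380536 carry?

03:31:37;06

Each 10-minute DF block holds 10 × 60 × 30 − 9 × 2 = 17982 frames. 380536 ÷ 17982 → 21 full blocks, remainder 2914.
Within the partial block the first minute is 1800 frames and each further minute 1798, so 1 further minute boundary passed. Total skipped labels = 18 × 21 + 2 × 1 = 380.
Non-drop label index = 380536 + 380 = 380916; at 30 labels/s that is 03:31:37:06, i.e. DF 03:31:37;06.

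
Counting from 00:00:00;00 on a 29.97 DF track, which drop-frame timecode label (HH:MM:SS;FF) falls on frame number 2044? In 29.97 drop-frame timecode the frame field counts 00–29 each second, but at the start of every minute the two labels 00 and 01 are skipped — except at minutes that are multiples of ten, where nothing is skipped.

00:01:08;06

Each 10-minute DF block holds 10 × 60 × 30 − 9 × 2 = 17982 frames. 2044 ÷ 17982 → 0 full blocks, remainder 2044.
Within the partial block the first minute is 1800 frames and each further minute 1798, so 1 further minute boundary passed. Total skipped labels = 18 × 0 + 2 × 1 = 2.
Non-drop label index = 2044 + 2 = 2046; at 30 labels/s that is 00:01:08:06, i.e. DF 00:01:08;06.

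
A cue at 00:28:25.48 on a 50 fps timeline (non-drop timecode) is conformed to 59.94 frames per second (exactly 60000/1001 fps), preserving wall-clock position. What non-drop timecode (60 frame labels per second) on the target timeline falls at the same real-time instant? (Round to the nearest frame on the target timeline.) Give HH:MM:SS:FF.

Source frame index: (0×3600 + 28×60 + 25) × 50 + 48 = 85298.
Real time: 85298 / (50) = 42649/25 s.
Target frame: (42649/25) × (60000/1001) = 102357600/1001 ≈ 102255.345 → 102255.
At 60 labels/s: frame 102255 → 00:28:24:15.

00:28:24:15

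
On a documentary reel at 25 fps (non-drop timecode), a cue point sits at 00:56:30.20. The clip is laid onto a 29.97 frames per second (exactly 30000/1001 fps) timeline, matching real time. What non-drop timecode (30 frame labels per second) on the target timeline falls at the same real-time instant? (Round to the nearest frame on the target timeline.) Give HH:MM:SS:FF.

00:56:27:12

Source frame index: (0×3600 + 56×60 + 30) × 25 + 20 = 84770.
Real time: 84770 / (25) = 16954/5 s.
Target frame: (16954/5) × (30000/1001) = 14532000/143 ≈ 101622.378 → 101622.
At 30 labels/s: frame 101622 → 00:56:27:12.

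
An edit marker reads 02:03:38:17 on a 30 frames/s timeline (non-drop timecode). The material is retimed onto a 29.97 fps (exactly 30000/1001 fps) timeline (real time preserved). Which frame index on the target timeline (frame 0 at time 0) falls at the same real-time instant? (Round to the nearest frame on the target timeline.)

Source frame index: (2×3600 + 3×60 + 38) × 30 + 17 = 222557.
Real time: 222557 / (30) = 222557/30 s.
Target frame: (222557/30) × (30000/1001) = 222557000/1001 ≈ 222334.665 → 222335.

frame 222335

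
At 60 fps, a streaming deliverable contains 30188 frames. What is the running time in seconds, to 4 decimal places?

503.1333 seconds

Running time = 30188 × 1/60 = 7547/15 s ≈ 503.1333 s.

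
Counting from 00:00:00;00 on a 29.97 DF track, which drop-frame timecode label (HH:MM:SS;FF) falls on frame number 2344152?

Each 10-minute DF block holds 10 × 60 × 30 − 9 × 2 = 17982 frames. 2344152 ÷ 17982 → 130 full blocks, remainder 6492.
Within the partial block the first minute is 1800 frames and each further minute 1798, so 3 further minute boundaries passed. Total skipped labels = 18 × 130 + 2 × 3 = 2346.
Non-drop label index = 2344152 + 2346 = 2346498; at 30 labels/s that is 21:43:36:18, i.e. DF 21:43:36;18.

21:43:36;18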